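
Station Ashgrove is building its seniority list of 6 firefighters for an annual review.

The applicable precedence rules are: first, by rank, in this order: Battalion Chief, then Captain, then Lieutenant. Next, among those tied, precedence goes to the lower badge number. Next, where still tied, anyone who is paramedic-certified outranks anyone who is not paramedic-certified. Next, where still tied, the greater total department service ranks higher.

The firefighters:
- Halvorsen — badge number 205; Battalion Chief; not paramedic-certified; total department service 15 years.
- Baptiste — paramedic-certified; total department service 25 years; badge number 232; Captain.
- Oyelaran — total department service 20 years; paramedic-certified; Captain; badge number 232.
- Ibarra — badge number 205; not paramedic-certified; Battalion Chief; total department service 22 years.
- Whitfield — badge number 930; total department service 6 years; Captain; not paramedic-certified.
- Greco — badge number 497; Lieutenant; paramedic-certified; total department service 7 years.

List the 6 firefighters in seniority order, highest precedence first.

Ibarra, Halvorsen, Baptiste, Oyelaran, Whitfield, Greco

By rank: Ibarra and Halvorsen (Battalion Chief); then Baptiste, Oyelaran and Whitfield (Captain); then Greco (Lieutenant).
Ibarra and Halvorsen both have badge number 205, so the next rule applies.
Ibarra and Halvorsen are each not paramedic-certified, so the next rule applies.
Among Ibarra and Halvorsen, by total department service (higher first): Ibarra (22 years) before Halvorsen (15 years).
Among Baptiste, Oyelaran and Whitfield, by badge number (lower first): Baptiste and Oyelaran (232) before Whitfield (930).
Baptiste and Oyelaran are each paramedic-certified, so the next rule applies.
Among Baptiste and Oyelaran, by total department service (higher first): Baptiste (25 years) before Oyelaran (20 years).
Full order: Ibarra, Halvorsen, Baptiste, Oyelaran, Whitfield, Greco.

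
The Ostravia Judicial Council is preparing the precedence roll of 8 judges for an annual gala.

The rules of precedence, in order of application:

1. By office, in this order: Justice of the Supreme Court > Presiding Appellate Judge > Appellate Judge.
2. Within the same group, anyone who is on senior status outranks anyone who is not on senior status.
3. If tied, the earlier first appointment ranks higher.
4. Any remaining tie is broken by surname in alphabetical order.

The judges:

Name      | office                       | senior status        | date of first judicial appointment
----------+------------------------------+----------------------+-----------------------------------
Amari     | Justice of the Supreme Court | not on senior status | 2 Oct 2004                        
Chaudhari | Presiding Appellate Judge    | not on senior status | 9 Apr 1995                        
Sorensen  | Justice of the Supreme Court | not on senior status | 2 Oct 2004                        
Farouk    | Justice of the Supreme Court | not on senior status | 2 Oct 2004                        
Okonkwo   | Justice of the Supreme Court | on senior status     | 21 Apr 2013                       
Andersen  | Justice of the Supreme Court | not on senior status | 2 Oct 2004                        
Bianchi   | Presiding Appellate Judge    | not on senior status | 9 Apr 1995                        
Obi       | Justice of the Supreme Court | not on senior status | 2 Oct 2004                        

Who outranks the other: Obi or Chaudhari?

Obi

By office: Okonkwo, Amari, Andersen, Farouk, Obi and Sorensen (Justice of the Supreme Court); then Bianchi and Chaudhari (Presiding Appellate Judge).
Among Okonkwo, Amari, Andersen, Farouk, Obi and Sorensen, on senior status before not on senior status: Okonkwo (on senior status) before Amari, Andersen, Farouk, Obi and Sorensen (not on senior status).
Amari, Andersen, Farouk, Obi and Sorensen all have date of first judicial appointment 2 Oct 2004, so the next rule applies.
Among Amari, Andersen, Farouk, Obi and Sorensen, alphabetically by surname: Amari before Andersen before Farouk before Obi before Sorensen.
Bianchi and Chaudhari are each not on senior status, so the next rule applies.
Bianchi and Chaudhari both have date of first judicial appointment 9 Apr 1995, so the next rule applies.
Among Bianchi and Chaudhari, alphabetically by surname: Bianchi before Chaudhari.
So Obi takes precedence.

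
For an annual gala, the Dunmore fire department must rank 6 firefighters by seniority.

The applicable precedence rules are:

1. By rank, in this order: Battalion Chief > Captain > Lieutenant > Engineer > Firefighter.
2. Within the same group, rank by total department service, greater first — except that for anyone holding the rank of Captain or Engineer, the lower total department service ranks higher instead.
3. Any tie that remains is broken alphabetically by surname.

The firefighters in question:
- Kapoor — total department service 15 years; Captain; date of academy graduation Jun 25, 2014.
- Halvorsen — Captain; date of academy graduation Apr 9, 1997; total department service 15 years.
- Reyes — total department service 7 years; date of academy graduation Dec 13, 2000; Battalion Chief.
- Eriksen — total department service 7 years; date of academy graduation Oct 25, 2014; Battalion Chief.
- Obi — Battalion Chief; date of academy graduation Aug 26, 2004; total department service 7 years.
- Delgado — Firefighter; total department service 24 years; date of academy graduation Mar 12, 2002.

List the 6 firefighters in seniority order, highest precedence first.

By rank: Eriksen, Obi and Reyes (Battalion Chief); then Halvorsen and Kapoor (Captain); then Delgado (Firefighter).
Eriksen, Obi and Reyes all have total department service 7 years, so the next rule applies.
Among Eriksen, Obi and Reyes, alphabetically by surname: Eriksen before Obi before Reyes.
Halvorsen and Kapoor both have total department service 15 years, so the next rule applies.
Among Halvorsen and Kapoor, alphabetically by surname: Halvorsen before Kapoor.
Full order: Eriksen, Obi, Reyes, Halvorsen, Kapoor, Delgado.

Eriksen, Obi, Reyes, Halvorsen, Kapoor, Delgado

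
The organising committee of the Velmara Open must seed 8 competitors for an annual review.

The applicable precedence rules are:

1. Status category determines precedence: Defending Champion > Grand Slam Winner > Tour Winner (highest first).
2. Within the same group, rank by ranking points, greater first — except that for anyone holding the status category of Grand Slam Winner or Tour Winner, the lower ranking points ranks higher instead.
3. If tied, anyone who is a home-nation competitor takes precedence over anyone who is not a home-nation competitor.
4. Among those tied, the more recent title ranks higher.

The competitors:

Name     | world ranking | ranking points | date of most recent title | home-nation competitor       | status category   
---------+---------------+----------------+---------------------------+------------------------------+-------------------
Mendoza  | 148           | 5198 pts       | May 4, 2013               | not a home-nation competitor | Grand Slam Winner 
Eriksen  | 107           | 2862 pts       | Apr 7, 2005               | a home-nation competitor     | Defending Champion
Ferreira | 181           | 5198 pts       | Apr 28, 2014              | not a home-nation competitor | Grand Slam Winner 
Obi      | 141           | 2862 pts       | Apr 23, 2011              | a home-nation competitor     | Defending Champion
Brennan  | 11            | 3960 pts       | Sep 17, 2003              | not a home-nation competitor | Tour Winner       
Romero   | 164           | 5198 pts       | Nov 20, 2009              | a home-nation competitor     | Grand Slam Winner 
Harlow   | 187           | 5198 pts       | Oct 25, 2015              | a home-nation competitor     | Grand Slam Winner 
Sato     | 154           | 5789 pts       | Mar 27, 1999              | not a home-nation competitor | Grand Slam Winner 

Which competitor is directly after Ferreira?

By status category: Obi and Eriksen (Defending Champion); then Harlow, Romero, Ferreira, Mendoza and Sato (Grand Slam Winner); then Brennan (Tour Winner).
Obi and Eriksen both have ranking points 2862 pts, so the next rule applies.
Obi and Eriksen are each a home-nation competitor, so the next rule applies.
Among Obi and Eriksen, by date of most recent title (later first): Obi (Apr 23, 2011) before Eriksen (Apr 7, 2005).
Among Harlow, Romero, Ferreira, Mendoza and Sato, by ranking points (lower first) (reversed rule for this group): Harlow, Romero, Ferreira and Mendoza (5198 pts) before Sato (5789 pts).
Among Harlow, Romero, Ferreira and Mendoza, a home-nation competitor before not a home-nation competitor: Harlow and Romero (a home-nation competitor) before Ferreira and Mendoza (not a home-nation competitor).
Among Harlow and Romero, by date of most recent title (later first): Harlow (Oct 25, 2015) before Romero (Nov 20, 2009).
Among Ferreira and Mendoza, by date of most recent title (later first): Ferreira (Apr 28, 2014) before Mendoza (May 4, 2013).
Order: Obi, Eriksen, Harlow, Romero, Ferreira, Mendoza, Sato, Brennan.

Mendoza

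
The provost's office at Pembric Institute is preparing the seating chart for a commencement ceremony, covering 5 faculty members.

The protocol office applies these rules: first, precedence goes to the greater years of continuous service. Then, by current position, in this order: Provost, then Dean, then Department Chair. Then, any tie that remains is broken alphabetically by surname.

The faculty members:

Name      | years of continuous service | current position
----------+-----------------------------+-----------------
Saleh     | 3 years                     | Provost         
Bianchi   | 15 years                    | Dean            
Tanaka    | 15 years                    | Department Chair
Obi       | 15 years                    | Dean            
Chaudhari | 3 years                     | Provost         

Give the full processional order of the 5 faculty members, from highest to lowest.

By years of continuous service (higher first): Bianchi, Obi and Tanaka (each 15 years); then Chaudhari and Saleh (both 3 years).
Among Bianchi, Obi and Tanaka, by current position: Bianchi and Obi (Dean) before Tanaka (Department Chair).
Among Bianchi and Obi, alphabetically by surname: Bianchi before Obi.
Chaudhari and Saleh are each Provost, so the next rule applies.
Among Chaudhari and Saleh, alphabetically by surname: Chaudhari before Saleh.
Full order: Bianchi, Obi, Tanaka, Chaudhari, Saleh.

Bianchi, Obi, Tanaka, Chaudhari, Saleh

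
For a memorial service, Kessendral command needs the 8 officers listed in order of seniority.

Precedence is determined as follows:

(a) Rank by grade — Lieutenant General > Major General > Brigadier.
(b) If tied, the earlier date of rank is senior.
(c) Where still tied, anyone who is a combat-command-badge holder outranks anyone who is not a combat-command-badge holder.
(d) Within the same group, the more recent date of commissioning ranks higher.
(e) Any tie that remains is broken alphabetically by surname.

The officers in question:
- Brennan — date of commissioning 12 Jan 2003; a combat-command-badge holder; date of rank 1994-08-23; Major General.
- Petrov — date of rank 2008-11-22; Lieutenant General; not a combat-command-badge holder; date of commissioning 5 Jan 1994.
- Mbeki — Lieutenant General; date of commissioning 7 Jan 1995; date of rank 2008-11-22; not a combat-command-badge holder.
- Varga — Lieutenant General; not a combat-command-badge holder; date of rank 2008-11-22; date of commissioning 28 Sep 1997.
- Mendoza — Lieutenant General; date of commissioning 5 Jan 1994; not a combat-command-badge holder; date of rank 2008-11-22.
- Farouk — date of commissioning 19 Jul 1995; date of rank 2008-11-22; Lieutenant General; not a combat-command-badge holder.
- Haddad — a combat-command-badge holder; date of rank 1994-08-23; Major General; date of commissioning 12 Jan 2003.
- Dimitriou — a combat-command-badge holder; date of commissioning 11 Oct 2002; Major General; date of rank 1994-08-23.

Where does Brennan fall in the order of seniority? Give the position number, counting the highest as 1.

6

By grade: Varga, Farouk, Mbeki, Mendoza and Petrov (Lieutenant General); then Brennan, Haddad and Dimitriou (Major General).
Varga, Farouk, Mbeki, Mendoza and Petrov all have date of rank 2008-11-22, so the next rule applies.
Varga, Farouk, Mbeki, Mendoza and Petrov are each not a combat-command-badge holder, so the next rule applies.
Among Varga, Farouk, Mbeki, Mendoza and Petrov, by date of commissioning (later first): Varga (28 Sep 1997) before Farouk (19 Jul 1995) before Mbeki (7 Jan 1995) before Mendoza and Petrov (5 Jan 1994).
Among Mendoza and Petrov, alphabetically by surname: Mendoza before Petrov.
Brennan, Haddad and Dimitriou all have date of rank 1994-08-23, so the next rule applies.
Brennan, Haddad and Dimitriou are each a combat-command-badge holder, so the next rule applies.
Among Brennan, Haddad and Dimitriou, by date of commissioning (later first): Brennan and Haddad (12 Jan 2003) before Dimitriou (11 Oct 2002).
Among Brennan and Haddad, alphabetically by surname: Brennan before Haddad.
Order: Varga, Farouk, Mbeki, Mendoza, Petrov, Brennan, Haddad, Dimitriou. So position 6.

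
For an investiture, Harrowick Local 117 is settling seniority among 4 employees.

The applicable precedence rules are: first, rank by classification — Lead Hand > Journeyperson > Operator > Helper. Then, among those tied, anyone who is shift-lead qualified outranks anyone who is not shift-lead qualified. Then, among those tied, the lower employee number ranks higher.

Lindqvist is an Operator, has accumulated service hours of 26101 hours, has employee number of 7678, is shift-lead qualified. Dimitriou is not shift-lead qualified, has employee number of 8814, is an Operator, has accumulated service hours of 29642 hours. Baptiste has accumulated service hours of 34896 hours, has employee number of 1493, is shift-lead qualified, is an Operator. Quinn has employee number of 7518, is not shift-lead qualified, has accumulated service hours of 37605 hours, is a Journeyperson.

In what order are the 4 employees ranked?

By classification: Quinn (Journeyperson); then Baptiste, Lindqvist and Dimitriou (Operator).
Among Baptiste, Lindqvist and Dimitriou, shift-lead qualified before not shift-lead qualified: Baptiste and Lindqvist (shift-lead qualified) before Dimitriou (not shift-lead qualified).
Among Baptiste and Lindqvist, by employee number (lower first): Baptiste (1493) before Lindqvist (7678).
Full order: Quinn, Baptiste, Lindqvist, Dimitriou.

Quinn, Baptiste, Lindqvist, Dimitriou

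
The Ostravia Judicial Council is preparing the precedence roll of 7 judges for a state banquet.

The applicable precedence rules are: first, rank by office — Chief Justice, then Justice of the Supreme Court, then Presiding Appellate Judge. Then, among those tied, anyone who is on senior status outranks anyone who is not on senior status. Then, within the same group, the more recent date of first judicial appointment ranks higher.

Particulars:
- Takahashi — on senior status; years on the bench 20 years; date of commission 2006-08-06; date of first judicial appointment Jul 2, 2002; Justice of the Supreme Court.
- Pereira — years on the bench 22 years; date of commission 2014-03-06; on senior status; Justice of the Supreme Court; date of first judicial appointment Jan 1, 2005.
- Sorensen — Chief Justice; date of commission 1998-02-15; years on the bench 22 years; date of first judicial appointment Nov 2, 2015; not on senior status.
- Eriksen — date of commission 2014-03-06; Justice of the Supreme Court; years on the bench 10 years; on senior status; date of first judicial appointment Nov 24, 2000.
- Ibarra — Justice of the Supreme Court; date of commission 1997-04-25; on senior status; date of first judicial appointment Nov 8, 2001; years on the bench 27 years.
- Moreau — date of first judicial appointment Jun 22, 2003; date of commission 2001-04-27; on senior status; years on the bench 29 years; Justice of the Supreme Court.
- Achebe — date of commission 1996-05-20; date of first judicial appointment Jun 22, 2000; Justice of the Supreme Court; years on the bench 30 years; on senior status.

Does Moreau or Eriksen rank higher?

Moreau

By office: Sorensen (Chief Justice); then Pereira, Moreau, Takahashi, Ibarra, Eriksen and Achebe (Justice of the Supreme Court).
Pereira, Moreau, Takahashi, Ibarra, Eriksen and Achebe are each on senior status, so the next rule applies.
Among Pereira, Moreau, Takahashi, Ibarra, Eriksen and Achebe, by date of first judicial appointment (later first): Pereira (Jan 1, 2005) before Moreau (Jun 22, 2003) before Takahashi (Jul 2, 2002) before Ibarra (Nov 8, 2001) before Eriksen (Nov 24, 2000) before Achebe (Jun 22, 2000).
So Moreau takes precedence.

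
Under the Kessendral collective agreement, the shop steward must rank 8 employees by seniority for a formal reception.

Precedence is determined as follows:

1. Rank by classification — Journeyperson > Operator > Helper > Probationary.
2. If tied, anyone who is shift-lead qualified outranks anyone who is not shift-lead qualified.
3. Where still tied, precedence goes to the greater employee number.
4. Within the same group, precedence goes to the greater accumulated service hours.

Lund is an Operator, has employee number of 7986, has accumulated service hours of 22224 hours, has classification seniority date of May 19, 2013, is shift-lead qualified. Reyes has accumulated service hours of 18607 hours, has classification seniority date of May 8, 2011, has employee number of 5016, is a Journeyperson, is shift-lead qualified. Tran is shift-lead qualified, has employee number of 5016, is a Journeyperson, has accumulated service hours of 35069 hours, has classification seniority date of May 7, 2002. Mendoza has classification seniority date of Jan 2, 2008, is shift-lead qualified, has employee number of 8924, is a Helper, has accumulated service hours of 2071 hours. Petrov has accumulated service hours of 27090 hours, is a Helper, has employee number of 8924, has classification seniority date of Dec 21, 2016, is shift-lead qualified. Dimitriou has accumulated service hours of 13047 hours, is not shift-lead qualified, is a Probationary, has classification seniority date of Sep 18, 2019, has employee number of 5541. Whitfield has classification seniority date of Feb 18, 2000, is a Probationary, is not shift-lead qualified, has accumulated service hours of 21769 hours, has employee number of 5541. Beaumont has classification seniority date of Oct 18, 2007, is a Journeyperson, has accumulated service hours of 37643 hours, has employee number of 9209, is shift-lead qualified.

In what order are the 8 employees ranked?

By classification: Beaumont, Tran and Reyes (Journeyperson); then Lund (Operator); then Petrov and Mendoza (Helper); then Whitfield and Dimitriou (Probationary).
Beaumont, Tran and Reyes are each shift-lead qualified, so the next rule applies.
Among Beaumont, Tran and Reyes, by employee number (higher first): Beaumont (9209) before Tran and Reyes (5016).
Among Tran and Reyes, by accumulated service hours (higher first): Tran (35069 hours) before Reyes (18607 hours).
Petrov and Mendoza are each shift-lead qualified, so the next rule applies.
Petrov and Mendoza both have employee number 8924, so the next rule applies.
Among Petrov and Mendoza, by accumulated service hours (higher first): Petrov (27090 hours) before Mendoza (2071 hours).
Whitfield and Dimitriou are each not shift-lead qualified, so the next rule applies.
Whitfield and Dimitriou both have employee number 5541, so the next rule applies.
Among Whitfield and Dimitriou, by accumulated service hours (higher first): Whitfield (21769 hours) before Dimitriou (13047 hours).
Full order: Beaumont, Tran, Reyes, Lund, Petrov, Mendoza, Whitfield, Dimitriou.

Beaumont, Tran, Reyes, Lund, Petrov, Mendoza, Whitfield, Dimitriou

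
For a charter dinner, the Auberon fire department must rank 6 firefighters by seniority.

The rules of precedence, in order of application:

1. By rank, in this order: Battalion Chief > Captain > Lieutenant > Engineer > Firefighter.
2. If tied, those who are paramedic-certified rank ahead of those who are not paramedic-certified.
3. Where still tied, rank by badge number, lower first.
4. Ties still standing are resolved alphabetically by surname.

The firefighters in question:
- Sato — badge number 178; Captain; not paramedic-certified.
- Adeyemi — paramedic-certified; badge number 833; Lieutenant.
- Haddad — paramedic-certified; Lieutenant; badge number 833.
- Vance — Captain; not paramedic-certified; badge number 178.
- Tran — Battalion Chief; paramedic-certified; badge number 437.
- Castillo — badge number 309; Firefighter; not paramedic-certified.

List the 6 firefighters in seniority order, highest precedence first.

By rank: Tran (Battalion Chief); then Sato and Vance (Captain); then Adeyemi and Haddad (Lieutenant); then Castillo (Firefighter).
Sato and Vance are each not paramedic-certified, so the next rule applies.
Sato and Vance both have badge number 178, so the next rule applies.
Among Sato and Vance, alphabetically by surname: Sato before Vance.
Adeyemi and Haddad are each paramedic-certified, so the next rule applies.
Adeyemi and Haddad both have badge number 833, so the next rule applies.
Among Adeyemi and Haddad, alphabetically by surname: Adeyemi before Haddad.
Full order: Tran, Sato, Vance, Adeyemi, Haddad, Castillo.

Tran, Sato, Vance, Adeyemi, Haddad, Castillo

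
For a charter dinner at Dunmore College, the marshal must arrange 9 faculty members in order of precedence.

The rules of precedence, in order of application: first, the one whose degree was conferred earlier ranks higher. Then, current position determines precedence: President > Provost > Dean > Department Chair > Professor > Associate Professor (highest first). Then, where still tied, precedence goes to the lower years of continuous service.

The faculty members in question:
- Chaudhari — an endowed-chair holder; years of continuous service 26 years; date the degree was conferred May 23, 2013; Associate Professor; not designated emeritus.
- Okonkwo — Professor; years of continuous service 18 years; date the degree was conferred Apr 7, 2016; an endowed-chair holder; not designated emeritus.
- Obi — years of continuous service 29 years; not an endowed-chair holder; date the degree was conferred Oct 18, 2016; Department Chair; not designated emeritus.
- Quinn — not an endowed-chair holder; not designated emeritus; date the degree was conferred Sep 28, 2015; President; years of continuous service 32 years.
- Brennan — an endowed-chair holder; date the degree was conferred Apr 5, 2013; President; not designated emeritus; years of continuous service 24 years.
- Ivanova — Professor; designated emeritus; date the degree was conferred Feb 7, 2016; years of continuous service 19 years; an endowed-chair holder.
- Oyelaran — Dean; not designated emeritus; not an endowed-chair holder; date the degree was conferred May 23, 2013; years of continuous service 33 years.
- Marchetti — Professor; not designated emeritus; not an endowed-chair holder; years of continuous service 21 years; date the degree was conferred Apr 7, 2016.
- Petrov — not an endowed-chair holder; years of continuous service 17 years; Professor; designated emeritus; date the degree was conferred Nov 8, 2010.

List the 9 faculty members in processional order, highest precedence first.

Petrov, Brennan, Oyelaran, Chaudhari, Quinn, Ivanova, Okonkwo, Marchetti, Obi

By date the degree was conferred (earlier first): Petrov (Nov 8, 2010); then Brennan (Apr 5, 2013); then Oyelaran and Chaudhari (both May 23, 2013); then Quinn (Sep 28, 2015); then Ivanova (Feb 7, 2016); then Okonkwo and Marchetti (both Apr 7, 2016); then Obi (Oct 18, 2016).
Among Oyelaran and Chaudhari, by current position: Oyelaran (Dean) before Chaudhari (Associate Professor).
Okonkwo and Marchetti are each Professor, so the next rule applies.
Among Okonkwo and Marchetti, by years of continuous service (lower first): Okonkwo (18 years) before Marchetti (21 years).
Full order: Petrov, Brennan, Oyelaran, Chaudhari, Quinn, Ivanova, Okonkwo, Marchetti, Obi.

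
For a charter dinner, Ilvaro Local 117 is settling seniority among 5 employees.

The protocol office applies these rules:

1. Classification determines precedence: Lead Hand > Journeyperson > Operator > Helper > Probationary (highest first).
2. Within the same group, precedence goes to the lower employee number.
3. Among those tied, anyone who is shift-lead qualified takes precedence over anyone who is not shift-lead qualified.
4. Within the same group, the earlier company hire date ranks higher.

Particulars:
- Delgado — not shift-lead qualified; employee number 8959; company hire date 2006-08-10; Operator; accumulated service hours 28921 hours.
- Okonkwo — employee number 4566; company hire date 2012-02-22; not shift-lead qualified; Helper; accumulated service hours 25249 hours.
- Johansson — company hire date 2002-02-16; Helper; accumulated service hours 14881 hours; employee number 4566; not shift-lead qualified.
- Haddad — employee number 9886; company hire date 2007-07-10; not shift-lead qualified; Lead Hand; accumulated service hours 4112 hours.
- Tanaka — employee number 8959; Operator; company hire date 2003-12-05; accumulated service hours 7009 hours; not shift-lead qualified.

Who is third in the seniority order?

By classification: Haddad (Lead Hand); then Tanaka and Delgado (Operator); then Johansson and Okonkwo (Helper).
Tanaka and Delgado both have employee number 8959, so the next rule applies.
Tanaka and Delgado are each not shift-lead qualified, so the next rule applies.
Among Tanaka and Delgado, by company hire date (earlier first): Tanaka (2003-12-05) before Delgado (2006-08-10).
Johansson and Okonkwo both have employee number 4566, so the next rule applies.
Johansson and Okonkwo are each not shift-lead qualified, so the next rule applies.
Among Johansson and Okonkwo, by company hire date (earlier first): Johansson (2002-02-16) before Okonkwo (2012-02-22).
Order: Haddad, Tanaka, Delgado, Johansson, Okonkwo.

Delgado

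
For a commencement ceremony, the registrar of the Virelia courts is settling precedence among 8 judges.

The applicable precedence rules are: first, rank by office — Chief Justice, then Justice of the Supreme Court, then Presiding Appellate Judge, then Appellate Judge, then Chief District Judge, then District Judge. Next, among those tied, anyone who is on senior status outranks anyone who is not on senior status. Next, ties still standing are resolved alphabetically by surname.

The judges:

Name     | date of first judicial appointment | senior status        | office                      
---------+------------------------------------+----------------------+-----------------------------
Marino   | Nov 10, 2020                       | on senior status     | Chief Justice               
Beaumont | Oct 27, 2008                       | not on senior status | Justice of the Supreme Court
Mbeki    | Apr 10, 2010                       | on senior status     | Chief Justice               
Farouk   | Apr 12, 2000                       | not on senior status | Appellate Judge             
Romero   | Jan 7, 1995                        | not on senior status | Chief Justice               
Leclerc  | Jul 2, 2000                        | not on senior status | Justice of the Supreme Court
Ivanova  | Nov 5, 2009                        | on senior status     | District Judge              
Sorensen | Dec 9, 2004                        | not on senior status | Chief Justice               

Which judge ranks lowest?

Ivanova

By office: Marino, Mbeki, Romero and Sorensen (Chief Justice); then Beaumont and Leclerc (Justice of the Supreme Court); then Farouk (Appellate Judge); then Ivanova (District Judge).
Among Marino, Mbeki, Romero and Sorensen, on senior status before not on senior status: Marino and Mbeki (on senior status) before Romero and Sorensen (not on senior status).
Among Marino and Mbeki, alphabetically by surname: Marino before Mbeki.
Among Romero and Sorensen, alphabetically by surname: Romero before Sorensen.
Beaumont and Leclerc are each not on senior status, so the next rule applies.
Among Beaumont and Leclerc, alphabetically by surname: Beaumont before Leclerc.
Order: Marino, Mbeki, Romero, Sorensen, Beaumont, Leclerc, Farouk, Ivanova.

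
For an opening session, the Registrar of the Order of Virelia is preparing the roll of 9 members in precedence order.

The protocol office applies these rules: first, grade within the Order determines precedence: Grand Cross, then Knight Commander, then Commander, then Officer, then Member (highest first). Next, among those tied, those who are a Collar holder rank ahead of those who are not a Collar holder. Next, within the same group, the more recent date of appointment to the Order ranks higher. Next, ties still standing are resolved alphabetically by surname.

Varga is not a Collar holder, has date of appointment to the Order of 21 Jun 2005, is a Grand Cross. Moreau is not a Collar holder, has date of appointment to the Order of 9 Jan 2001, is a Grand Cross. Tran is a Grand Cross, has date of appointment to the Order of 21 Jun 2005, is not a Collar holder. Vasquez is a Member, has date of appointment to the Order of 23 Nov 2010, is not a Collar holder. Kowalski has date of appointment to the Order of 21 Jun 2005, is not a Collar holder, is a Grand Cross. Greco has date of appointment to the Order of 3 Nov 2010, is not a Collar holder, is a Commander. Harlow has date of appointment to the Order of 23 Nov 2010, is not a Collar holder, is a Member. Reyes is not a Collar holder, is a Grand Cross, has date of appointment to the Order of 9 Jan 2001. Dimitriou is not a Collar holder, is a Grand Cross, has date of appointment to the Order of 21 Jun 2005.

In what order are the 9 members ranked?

By grade within the Order: Dimitriou, Kowalski, Tran, Varga, Moreau and Reyes (Grand Cross); then Greco (Commander); then Harlow and Vasquez (Member).
Dimitriou, Kowalski, Tran, Varga, Moreau and Reyes are each not a Collar holder, so the next rule applies.
Among Dimitriou, Kowalski, Tran, Varga, Moreau and Reyes, by date of appointment to the Order (later first): Dimitriou, Kowalski, Tran and Varga (21 Jun 2005) before Moreau and Reyes (9 Jan 2001).
Among Dimitriou, Kowalski, Tran and Varga, alphabetically by surname: Dimitriou before Kowalski before Tran before Varga.
Among Moreau and Reyes, alphabetically by surname: Moreau before Reyes.
Harlow and Vasquez are each not a Collar holder, so the next rule applies.
Harlow and Vasquez both have date of appointment to the Order 23 Nov 2010, so the next rule applies.
Among Harlow and Vasquez, alphabetically by surname: Harlow before Vasquez.
Full order: Dimitriou, Kowalski, Tran, Varga, Moreau, Reyes, Greco, Harlow, Vasquez.

Dimitriou, Kowalski, Tran, Varga, Moreau, Reyes, Greco, Harlow, Vasquez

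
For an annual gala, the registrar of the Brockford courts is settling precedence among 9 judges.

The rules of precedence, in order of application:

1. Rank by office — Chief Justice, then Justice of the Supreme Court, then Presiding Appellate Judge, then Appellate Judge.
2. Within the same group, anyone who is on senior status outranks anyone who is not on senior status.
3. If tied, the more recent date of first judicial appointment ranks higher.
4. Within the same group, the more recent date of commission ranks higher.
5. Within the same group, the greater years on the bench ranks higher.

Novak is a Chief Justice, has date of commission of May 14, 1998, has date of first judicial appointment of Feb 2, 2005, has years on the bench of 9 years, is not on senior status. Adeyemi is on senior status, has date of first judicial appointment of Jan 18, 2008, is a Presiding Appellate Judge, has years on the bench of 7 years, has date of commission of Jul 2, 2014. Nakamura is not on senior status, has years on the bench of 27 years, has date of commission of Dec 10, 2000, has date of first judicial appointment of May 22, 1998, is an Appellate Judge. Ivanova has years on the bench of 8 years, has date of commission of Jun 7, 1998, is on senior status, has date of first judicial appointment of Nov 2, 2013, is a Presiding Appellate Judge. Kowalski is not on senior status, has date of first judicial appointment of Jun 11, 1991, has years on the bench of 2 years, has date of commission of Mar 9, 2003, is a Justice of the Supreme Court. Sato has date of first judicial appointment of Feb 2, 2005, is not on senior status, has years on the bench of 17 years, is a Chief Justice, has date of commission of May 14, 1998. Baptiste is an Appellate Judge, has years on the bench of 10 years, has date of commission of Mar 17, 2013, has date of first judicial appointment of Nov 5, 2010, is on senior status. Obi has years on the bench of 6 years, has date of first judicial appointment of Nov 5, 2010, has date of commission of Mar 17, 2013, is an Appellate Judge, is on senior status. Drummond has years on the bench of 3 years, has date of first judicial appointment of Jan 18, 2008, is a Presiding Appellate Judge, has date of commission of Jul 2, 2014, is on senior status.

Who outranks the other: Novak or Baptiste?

By office: Sato and Novak (Chief Justice); then Kowalski (Justice of the Supreme Court); then Ivanova, Adeyemi and Drummond (Presiding Appellate Judge); then Baptiste, Obi and Nakamura (Appellate Judge).
Sato and Novak are each not on senior status, so the next rule applies.
Sato and Novak both have date of first judicial appointment Feb 2, 2005, so the next rule applies.
Sato and Novak both have date of commission May 14, 1998, so the next rule applies.
Among Sato and Novak, by years on the bench (higher first): Sato (17 years) before Novak (9 years).
Ivanova, Adeyemi and Drummond are each on senior status, so the next rule applies.
Among Ivanova, Adeyemi and Drummond, by date of first judicial appointment (later first): Ivanova (Nov 2, 2013) before Adeyemi and Drummond (Jan 18, 2008).
Adeyemi and Drummond both have date of commission Jul 2, 2014, so the next rule applies.
Among Adeyemi and Drummond, by years on the bench (higher first): Adeyemi (7 years) before Drummond (3 years).
Among Baptiste, Obi and Nakamura, on senior status before not on senior status: Baptiste and Obi (on senior status) before Nakamura (not on senior status).
Baptiste and Obi both have date of first judicial appointment Nov 5, 2010, so the next rule applies.
Baptiste and Obi both have date of commission Mar 17, 2013, so the next rule applies.
Among Baptiste and Obi, by years on the bench (higher first): Baptiste (10 years) before Obi (6 years).
So Novak takes precedence.

Novak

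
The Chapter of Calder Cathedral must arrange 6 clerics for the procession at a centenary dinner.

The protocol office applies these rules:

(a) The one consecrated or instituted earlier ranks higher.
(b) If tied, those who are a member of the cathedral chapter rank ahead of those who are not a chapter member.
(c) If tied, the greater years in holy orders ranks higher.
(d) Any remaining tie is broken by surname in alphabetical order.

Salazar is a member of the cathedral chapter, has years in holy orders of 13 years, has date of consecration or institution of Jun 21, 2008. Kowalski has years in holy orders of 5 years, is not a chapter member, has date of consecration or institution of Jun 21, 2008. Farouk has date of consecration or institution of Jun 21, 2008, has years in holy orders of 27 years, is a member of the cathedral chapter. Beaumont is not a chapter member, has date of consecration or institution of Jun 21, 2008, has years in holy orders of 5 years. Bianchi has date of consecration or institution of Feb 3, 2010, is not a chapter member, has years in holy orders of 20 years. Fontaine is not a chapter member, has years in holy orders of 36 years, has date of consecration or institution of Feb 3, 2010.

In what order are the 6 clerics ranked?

By date of consecration or institution (earlier first): Farouk, Salazar, Beaumont and Kowalski (each Jun 21, 2008); then Fontaine and Bianchi (both Feb 3, 2010).
Among Farouk, Salazar, Beaumont and Kowalski, a member of the cathedral chapter before not a chapter member: Farouk and Salazar (a member of the cathedral chapter) before Beaumont and Kowalski (not a chapter member).
Among Farouk and Salazar, by years in holy orders (higher first): Farouk (27 years) before Salazar (13 years).
Beaumont and Kowalski both have years in holy orders 5 years, so the next rule applies.
Among Beaumont and Kowalski, alphabetically by surname: Beaumont before Kowalski.
Fontaine and Bianchi are each not a chapter member, so the next rule applies.
Among Fontaine and Bianchi, by years in holy orders (higher first): Fontaine (36 years) before Bianchi (20 years).
Full order: Farouk, Salazar, Beaumont, Kowalski, Fontaine, Bianchi.

Farouk, Salazar, Beaumont, Kowalski, Fontaine, Bianchi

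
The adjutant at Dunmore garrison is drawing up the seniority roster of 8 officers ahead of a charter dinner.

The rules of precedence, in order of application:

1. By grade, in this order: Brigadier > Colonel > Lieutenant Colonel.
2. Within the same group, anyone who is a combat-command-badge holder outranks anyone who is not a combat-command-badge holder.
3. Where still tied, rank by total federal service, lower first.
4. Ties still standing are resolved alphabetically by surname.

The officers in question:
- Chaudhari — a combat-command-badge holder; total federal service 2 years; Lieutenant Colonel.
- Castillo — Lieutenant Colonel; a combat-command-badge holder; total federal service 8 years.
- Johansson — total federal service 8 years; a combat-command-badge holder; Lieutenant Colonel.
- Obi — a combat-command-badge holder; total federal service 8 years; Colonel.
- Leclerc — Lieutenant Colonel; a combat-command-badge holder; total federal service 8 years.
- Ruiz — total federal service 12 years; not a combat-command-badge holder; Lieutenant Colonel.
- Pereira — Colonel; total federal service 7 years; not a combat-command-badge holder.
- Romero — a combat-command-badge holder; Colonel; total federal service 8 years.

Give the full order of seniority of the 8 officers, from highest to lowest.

Obi, Romero, Pereira, Chaudhari, Castillo, Johansson, Leclerc, Ruiz

By grade: Obi, Romero and Pereira (Colonel); then Chaudhari, Castillo, Johansson, Leclerc and Ruiz (Lieutenant Colonel).
Among Obi, Romero and Pereira, a combat-command-badge holder before not a combat-command-badge holder: Obi and Romero (a combat-command-badge holder) before Pereira (not a combat-command-badge holder).
Obi and Romero both have total federal service 8 years, so the next rule applies.
Among Obi and Romero, alphabetically by surname: Obi before Romero.
Among Chaudhari, Castillo, Johansson, Leclerc and Ruiz, a combat-command-badge holder before not a combat-command-badge holder: Chaudhari, Castillo, Johansson and Leclerc (a combat-command-badge holder) before Ruiz (not a combat-command-badge holder).
Among Chaudhari, Castillo, Johansson and Leclerc, by total federal service (lower first): Chaudhari (2 years) before Castillo, Johansson and Leclerc (8 years).
Among Castillo, Johansson and Leclerc, alphabetically by surname: Castillo before Johansson before Leclerc.
Full order: Obi, Romero, Pereira, Chaudhari, Castillo, Johansson, Leclerc, Ruiz.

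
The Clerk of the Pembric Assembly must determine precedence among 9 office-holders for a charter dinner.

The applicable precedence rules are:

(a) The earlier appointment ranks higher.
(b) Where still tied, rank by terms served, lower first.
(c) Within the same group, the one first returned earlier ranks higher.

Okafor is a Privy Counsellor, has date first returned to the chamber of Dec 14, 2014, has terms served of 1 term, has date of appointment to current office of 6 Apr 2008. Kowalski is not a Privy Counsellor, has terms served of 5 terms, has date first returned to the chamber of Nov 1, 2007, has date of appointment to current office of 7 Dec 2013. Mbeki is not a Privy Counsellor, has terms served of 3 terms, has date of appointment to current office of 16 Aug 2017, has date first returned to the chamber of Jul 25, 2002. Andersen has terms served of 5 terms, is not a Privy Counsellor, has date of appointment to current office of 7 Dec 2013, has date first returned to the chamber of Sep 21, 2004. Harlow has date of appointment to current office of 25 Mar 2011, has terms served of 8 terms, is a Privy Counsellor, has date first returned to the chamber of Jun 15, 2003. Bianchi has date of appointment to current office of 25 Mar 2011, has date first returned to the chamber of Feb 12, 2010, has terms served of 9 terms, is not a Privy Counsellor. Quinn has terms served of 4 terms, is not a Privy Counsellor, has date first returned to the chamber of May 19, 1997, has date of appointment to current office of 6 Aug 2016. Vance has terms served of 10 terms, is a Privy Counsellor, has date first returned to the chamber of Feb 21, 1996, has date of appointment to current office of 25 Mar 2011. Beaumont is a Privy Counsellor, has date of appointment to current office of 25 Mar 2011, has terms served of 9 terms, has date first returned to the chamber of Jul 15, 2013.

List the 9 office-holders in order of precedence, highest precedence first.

By date of appointment to current office (earlier first): Okafor (6 Apr 2008); then Harlow, Bianchi, Beaumont and Vance (each 25 Mar 2011); then Andersen and Kowalski (both 7 Dec 2013); then Quinn (6 Aug 2016); then Mbeki (16 Aug 2017).
Among Harlow, Bianchi, Beaumont and Vance, by terms served (lower first): Harlow (8 terms) before Bianchi and Beaumont (9 terms) before Vance (10 terms).
Among Bianchi and Beaumont, by date first returned to the chamber (earlier first): Bianchi (Feb 12, 2010) before Beaumont (Jul 15, 2013).
Andersen and Kowalski both have terms served 5 terms, so the next rule applies.
Among Andersen and Kowalski, by date first returned to the chamber (earlier first): Andersen (Sep 21, 2004) before Kowalski (Nov 1, 2007).
Full order: Okafor, Harlow, Bianchi, Beaumont, Vance, Andersen, Kowalski, Quinn, Mbeki.

Okafor, Harlow, Bianchi, Beaumont, Vance, Andersen, Kowalski, Quinn, Mbeki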